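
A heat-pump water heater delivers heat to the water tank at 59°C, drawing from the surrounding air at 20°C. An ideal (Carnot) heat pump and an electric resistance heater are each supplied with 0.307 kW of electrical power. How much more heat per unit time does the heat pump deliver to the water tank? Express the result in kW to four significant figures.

In absolute terms T_C = 293.15 K and T_H = 332.15 K, so ΔT = 39.00 K.
COP_Carnot = T_H/ΔT = 332.15/39.00 = 8.517.
The heat pump delivers Q̇_H = COP × Ẇ = 2.615 kW; the resistance heater delivers Ẇ = 0.3070 kW.
Extra = (COP − 1)·Ẇ = 2.308 kW.

2.308 kW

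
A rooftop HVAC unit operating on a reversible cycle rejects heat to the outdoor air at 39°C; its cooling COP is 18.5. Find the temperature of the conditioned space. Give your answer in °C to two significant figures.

23 °C

For a Carnot refrigerator COP_R = T_C/(T_H − T_C), so T_C = COP·T_H/(1 + COP).
With T_H = 312.15 K, T_C = 18.5 × 312.15/19.50 = 296.14 K.
Converting, 296.14 K = 22.99°C.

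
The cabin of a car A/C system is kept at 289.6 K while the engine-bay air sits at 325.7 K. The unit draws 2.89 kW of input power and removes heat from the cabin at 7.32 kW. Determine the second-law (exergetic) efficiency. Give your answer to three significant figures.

COP_actual = Q̇_C/Ẇ = 7.320/2.890 = 2.533.
The reservoir spacing is ΔT = 325.7 − 289.6 = 36.10 K.
COP_Carnot = T_C/ΔT = 289.60/36.10 = 8.022.
η_II = COP_actual/COP_Carnot = 2.533/8.022 = 0.3157.

0.316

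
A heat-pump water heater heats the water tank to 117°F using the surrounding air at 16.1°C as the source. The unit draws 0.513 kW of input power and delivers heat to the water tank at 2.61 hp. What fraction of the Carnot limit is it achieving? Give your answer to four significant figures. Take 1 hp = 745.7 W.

Converting, Q̇_H = 2.610 hp = 1.946 kW, so COP_actual = Q̇_H/Ẇ = 1.946/0.5130 = 3.794.
In absolute terms T_C = 289.25 K and T_H = 320.37 K, so ΔT = 31.12 K.
COP_Carnot = T_H/ΔT = 320.37/31.12 = 10.29.
η_II = COP_actual/COP_Carnot = 3.794/10.29 = 0.3686.

0.3686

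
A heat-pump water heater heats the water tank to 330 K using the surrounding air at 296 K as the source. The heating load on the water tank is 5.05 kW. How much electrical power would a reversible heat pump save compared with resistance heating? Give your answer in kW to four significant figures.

The reservoir spacing is ΔT = 330 − 296 = 34.00 K.
COP_Carnot = T_H/ΔT = 330.00/34.00 = 9.706.
Resistance heating needs Ẇ_res = Q̇_H = 5.050 kW; the reversible heat pump needs only Ẇ_hp = Q̇_H/COP = 0.5203 kW.
Saving = 5.050 − 0.5203 = 4.530 kW.

4.530 kW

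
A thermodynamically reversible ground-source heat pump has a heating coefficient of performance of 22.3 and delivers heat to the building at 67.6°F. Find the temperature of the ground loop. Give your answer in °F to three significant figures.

COP_HP = T_H/(T_H − T_C) gives T_H − T_C = T_H/COP.
With T_H = 292.93 K, T_C = 292.93 × (1 − 1/22.3) = 279.79 K.
Converting, 279.79 K = 43.96°F.

44.0 °F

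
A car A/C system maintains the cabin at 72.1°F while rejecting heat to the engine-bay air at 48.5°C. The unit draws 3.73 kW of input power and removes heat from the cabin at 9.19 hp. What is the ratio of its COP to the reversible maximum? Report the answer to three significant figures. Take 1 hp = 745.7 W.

Converting, Q̇_C = 9.190 hp = 6.853 kW, so COP_actual = Q̇_C/Ẇ = 6.853/3.730 = 1.837.
In absolute terms T_C = 295.43 K and T_H = 321.65 K, so ΔT = 26.22 K.
COP_Carnot = T_C/ΔT = 295.43/26.22 = 11.27.
η_II = COP_actual/COP_Carnot = 1.837/11.27 = 0.1631.

0.163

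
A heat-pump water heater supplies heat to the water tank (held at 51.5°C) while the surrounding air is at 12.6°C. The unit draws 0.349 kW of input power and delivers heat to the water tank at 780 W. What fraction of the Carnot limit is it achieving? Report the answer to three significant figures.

Converting, Q̇_H = 780.0 W = 0.7800 kW, so COP_actual = Q̇_H/Ẇ = 0.7800/0.3490 = 2.235.
In absolute terms T_C = 285.75 K and T_H = 324.65 K, so ΔT = 38.90 K.
COP_Carnot = T_H/ΔT = 324.65/38.90 = 8.346.
η_II = COP_actual/COP_Carnot = 2.235/8.346 = 0.2678.

0.268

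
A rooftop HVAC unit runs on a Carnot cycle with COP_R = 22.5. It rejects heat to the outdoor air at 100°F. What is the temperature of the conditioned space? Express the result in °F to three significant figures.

For a Carnot refrigerator COP_R = T_C/(T_H − T_C), so T_C = COP·T_H/(1 + COP).
With T_H = 310.93 K, T_C = 22.5 × 310.93/23.50 = 297.70 K.
Converting, 297.70 K = 76.18°F.

76.2 °F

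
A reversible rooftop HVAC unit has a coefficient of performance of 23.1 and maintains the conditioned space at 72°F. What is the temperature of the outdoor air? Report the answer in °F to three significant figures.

COP_R = T_C/(T_H − T_C) gives T_H − T_C = T_C/COP.
With T_C = 295.37 K, T_H = 295.37 × (1 + 1/23.1) = 308.16 K.
Converting, 308.16 K = 95.02°F.

95.0 °F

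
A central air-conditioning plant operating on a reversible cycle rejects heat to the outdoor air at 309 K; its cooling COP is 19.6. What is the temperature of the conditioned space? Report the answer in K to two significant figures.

290 K

For a Carnot refrigerator COP_R = T_C/(T_H − T_C), so T_C = COP·T_H/(1 + COP).
With T_H = 309.00 K, T_C = 19.6 × 309.00/20.60 = 294.00 K.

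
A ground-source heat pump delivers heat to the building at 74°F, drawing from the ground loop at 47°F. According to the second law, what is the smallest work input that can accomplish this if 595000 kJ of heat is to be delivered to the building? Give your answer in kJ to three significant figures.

In absolute terms T_C = 281.48 K and T_H = 296.48 K, so ΔT = 15.00 K.
The reversible limit is COP_HP = T_H/ΔT = 19.77, so W_min = Q_H/COP = Q_H·ΔT/T_H.
W_min = 595000 × 15.00/296.48 = 30100 kJ.

30100 kJ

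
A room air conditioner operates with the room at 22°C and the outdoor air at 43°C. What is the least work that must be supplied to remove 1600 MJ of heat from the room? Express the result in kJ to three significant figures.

In absolute terms T_C = 295.15 K and T_H = 316.15 K, so ΔT = 21.00 K.
The reversible limit is COP_R = T_C/ΔT = 14.05, so W_min = Q_C/COP = Q_C·ΔT/T_C.
W_min = 1600 × 21.00/295.15 = 113.8 MJ = 113800 kJ.

114000 kJ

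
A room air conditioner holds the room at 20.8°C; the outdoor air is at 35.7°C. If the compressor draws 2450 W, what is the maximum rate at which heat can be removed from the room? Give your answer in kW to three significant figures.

48.3 kW

In absolute terms T_C = 293.95 K and T_H = 308.85 K, so ΔT = 14.90 K.
COP_Carnot = T_C/ΔT = 293.95/14.90 = 19.73.
Q̇_max = COP_Carnot × Ẇ = 19.73 × 2450 W = 48330 W = 48.33 kW.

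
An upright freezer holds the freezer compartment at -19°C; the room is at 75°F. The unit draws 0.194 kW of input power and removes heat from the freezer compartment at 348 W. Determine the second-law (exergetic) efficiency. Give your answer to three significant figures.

0.303

Converting, Q̇_C = 348.0 W = 0.3480 kW, so COP_actual = Q̇_C/Ẇ = 0.3480/0.1940 = 1.794.
In absolute terms T_C = 254.15 K and T_H = 297.04 K, so ΔT = 42.89 K.
COP_Carnot = T_C/ΔT = 254.15/42.89 = 5.926.
η_II = COP_actual/COP_Carnot = 1.794/5.926 = 0.3027.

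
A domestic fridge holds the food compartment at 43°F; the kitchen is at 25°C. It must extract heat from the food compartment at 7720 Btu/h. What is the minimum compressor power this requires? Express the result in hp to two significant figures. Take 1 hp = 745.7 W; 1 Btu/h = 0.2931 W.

0.21 hp

In absolute terms T_C = 279.26 K and T_H = 298.15 K, so ΔT = 18.89 K.
COP_Carnot = T_C/ΔT = 279.26/18.89 = 14.78.
Ẇ_min = Q̇/COP_Carnot = 7720/14.78 = 522.2 Btu/h = 0.2052 hp.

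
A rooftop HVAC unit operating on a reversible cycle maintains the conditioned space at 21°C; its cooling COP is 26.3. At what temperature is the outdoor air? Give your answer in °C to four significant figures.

32.18 °C

COP_R = T_C/(T_H − T_C) gives T_H − T_C = T_C/COP.
With T_C = 294.15 K, T_H = 294.15 × (1 + 1/26.3) = 305.33 K.
Converting, 305.33 K = 32.18°C.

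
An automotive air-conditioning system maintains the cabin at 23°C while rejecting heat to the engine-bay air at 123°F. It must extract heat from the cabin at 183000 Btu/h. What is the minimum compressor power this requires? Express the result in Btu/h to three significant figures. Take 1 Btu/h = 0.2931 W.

In absolute terms T_C = 296.15 K and T_H = 323.71 K, so ΔT = 27.56 K.
COP_Carnot = T_C/ΔT = 296.15/27.56 = 10.75.
Ẇ_min = Q̇/COP_Carnot = 183000/10.75 = 17030 Btu/h.

17000 Btu/h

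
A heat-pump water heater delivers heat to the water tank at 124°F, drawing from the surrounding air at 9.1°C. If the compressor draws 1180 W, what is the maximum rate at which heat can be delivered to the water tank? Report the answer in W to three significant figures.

9110 W

In absolute terms T_C = 282.25 K and T_H = 324.26 K, so ΔT = 42.01 K.
COP_Carnot = T_H/ΔT = 324.26/42.01 = 7.718.
Q̇_max = COP_Carnot × Ẇ = 7.718 × 1180 W = 9108 W.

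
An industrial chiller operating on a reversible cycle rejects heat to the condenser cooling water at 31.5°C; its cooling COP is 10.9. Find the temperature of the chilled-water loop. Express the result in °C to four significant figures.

For a Carnot refrigerator COP_R = T_C/(T_H − T_C), so T_C = COP·T_H/(1 + COP).
With T_H = 304.65 K, T_C = 10.9 × 304.65/11.90 = 279.05 K.
Converting, 279.05 K = 5.90°C.

5.899 °C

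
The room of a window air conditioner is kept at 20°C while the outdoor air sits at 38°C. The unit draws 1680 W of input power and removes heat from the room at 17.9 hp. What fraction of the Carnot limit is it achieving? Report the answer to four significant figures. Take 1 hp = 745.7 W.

Converting, Q̇_C = 17.90 hp = 13350 W, so COP_actual = Q̇_C/Ẇ = 13350/1680 = 7.945.
In absolute terms T_C = 293.15 K and T_H = 311.15 K, so ΔT = 18.00 K.
COP_Carnot = T_C/ΔT = 293.15/18.00 = 16.29.
η_II = COP_actual/COP_Carnot = 7.945/16.29 = 0.4879.

0.4879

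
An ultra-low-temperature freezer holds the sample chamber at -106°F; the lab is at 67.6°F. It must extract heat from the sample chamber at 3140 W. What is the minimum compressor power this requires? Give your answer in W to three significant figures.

1540 W

In absolute terms T_C = 196.48 K and T_H = 292.93 K, so ΔT = 96.44 K.
COP_Carnot = T_C/ΔT = 196.48/96.44 = 2.037.
Ẇ_min = Q̇/COP_Carnot = 3140/2.037 = 1541 W.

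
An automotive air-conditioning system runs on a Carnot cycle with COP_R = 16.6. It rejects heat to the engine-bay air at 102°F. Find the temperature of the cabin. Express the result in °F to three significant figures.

For a Carnot refrigerator COP_R = T_C/(T_H − T_C), so T_C = COP·T_H/(1 + COP).
With T_H = 312.04 K, T_C = 16.6 × 312.04/17.60 = 294.31 K.
Converting, 294.31 K = 70.09°F.

70.1 °F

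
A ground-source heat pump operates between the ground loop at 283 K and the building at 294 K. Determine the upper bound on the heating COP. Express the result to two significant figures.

The reservoir spacing is ΔT = 294 − 283 = 11.00 K.
For a reversible cycle, COP_Carnot = T_H/ΔT = 294.00/11.00 = 26.73.

27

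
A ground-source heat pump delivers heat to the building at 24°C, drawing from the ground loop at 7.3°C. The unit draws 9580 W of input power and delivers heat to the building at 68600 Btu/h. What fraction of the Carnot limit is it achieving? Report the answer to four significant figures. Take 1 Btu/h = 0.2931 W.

Converting, Q̇_H = 68600 Btu/h = 20110 W, so COP_actual = Q̇_H/Ẇ = 20110/9580 = 2.099.
In absolute terms T_C = 280.45 K and T_H = 297.15 K, so ΔT = 16.70 K.
COP_Carnot = T_H/ΔT = 297.15/16.70 = 17.79.
η_II = COP_actual/COP_Carnot = 2.099/17.79 = 0.1180.

0.1180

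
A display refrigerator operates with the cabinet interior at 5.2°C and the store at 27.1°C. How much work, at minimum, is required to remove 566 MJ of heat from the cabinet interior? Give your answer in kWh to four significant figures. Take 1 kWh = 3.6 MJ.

12.37 kWh

In absolute terms T_C = 278.35 K and T_H = 300.25 K, so ΔT = 21.90 K.
The reversible limit is COP_R = T_C/ΔT = 12.71, so W_min = Q_C/COP = Q_C·ΔT/T_C.
W_min = 566.0 × 21.90/278.35 = 44.53 MJ = 12.37 kWh.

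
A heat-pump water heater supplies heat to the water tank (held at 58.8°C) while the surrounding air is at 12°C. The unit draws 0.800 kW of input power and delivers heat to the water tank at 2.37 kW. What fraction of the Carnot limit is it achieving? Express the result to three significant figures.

0.418

COP_actual = Q̇_H/Ẇ = 2.370/0.8000 = 2.963.
In absolute terms T_C = 285.15 K and T_H = 331.95 K, so ΔT = 46.80 K.
COP_Carnot = T_H/ΔT = 331.95/46.80 = 7.093.
η_II = COP_actual/COP_Carnot = 2.963/7.093 = 0.4177.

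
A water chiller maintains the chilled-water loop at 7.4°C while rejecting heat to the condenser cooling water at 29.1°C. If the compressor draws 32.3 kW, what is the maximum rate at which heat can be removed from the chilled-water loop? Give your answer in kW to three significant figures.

In absolute terms T_C = 280.55 K and T_H = 302.25 K, so ΔT = 21.70 K.
COP_Carnot = T_C/ΔT = 280.55/21.70 = 12.93.
Q̇_max = COP_Carnot × Ẇ = 12.93 × 32.30 kW = 417.6 kW.

418 kW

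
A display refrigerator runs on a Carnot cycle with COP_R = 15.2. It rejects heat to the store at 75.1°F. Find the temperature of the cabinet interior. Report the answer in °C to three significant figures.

5.61 °C

For a Carnot refrigerator COP_R = T_C/(T_H − T_C), so T_C = COP·T_H/(1 + COP).
With T_H = 297.09 K, T_C = 15.2 × 297.09/16.20 = 278.76 K.
Converting, 278.76 K = 5.61°C.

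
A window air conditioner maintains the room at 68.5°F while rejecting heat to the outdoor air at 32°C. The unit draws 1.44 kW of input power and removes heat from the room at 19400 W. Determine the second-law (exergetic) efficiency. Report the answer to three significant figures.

0.538

Converting, Q̇_C = 19400 W = 19.40 kW, so COP_actual = Q̇_C/Ẇ = 19.40/1.440 = 13.47.
In absolute terms T_C = 293.43 K and T_H = 305.15 K, so ΔT = 11.72 K.
COP_Carnot = T_C/ΔT = 293.43/11.72 = 25.03.
η_II = COP_actual/COP_Carnot = 13.47/25.03 = 0.5382.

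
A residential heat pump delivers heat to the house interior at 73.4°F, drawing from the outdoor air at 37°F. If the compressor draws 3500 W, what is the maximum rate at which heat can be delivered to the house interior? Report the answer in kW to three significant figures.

51.3 kW

In absolute terms T_C = 275.93 K and T_H = 296.15 K, so ΔT = 20.22 K.
COP_Carnot = T_H/ΔT = 296.15/20.22 = 14.64.
Q̇_max = COP_Carnot × Ẇ = 14.64 × 3500 W = 51260 W = 51.26 kW.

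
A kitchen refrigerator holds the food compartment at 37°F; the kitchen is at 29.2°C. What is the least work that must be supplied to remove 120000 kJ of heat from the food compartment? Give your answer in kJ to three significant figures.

11500 kJ

In absolute terms T_C = 275.93 K and T_H = 302.35 K, so ΔT = 26.42 K.
The reversible limit is COP_R = T_C/ΔT = 10.44, so W_min = Q_C/COP = Q_C·ΔT/T_C.
W_min = 120000 × 26.42/275.93 = 11490 kJ.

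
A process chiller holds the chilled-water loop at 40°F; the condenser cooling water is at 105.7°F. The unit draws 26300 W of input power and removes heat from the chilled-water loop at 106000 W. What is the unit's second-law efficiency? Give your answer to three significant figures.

COP_actual = Q̇_C/Ẇ = 106000/26300 = 4.030.
In absolute terms T_C = 277.59 K and T_H = 314.09 K, so ΔT = 36.50 K.
COP_Carnot = T_C/ΔT = 277.59/36.50 = 7.605.
η_II = COP_actual/COP_Carnot = 4.030/7.605 = 0.5299.

0.530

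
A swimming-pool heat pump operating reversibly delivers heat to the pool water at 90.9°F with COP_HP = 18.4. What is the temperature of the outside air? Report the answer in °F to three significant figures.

COP_HP = T_H/(T_H − T_C) gives T_H − T_C = T_H/COP.
With T_H = 305.87 K, T_C = 305.87 × (1 − 1/18.4) = 289.25 K.
Converting, 289.25 K = 60.98°F.

61.0 °F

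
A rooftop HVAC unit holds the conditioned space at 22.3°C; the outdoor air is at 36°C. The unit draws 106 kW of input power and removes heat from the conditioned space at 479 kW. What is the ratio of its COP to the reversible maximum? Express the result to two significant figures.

COP_actual = Q̇_C/Ẇ = 479.0/106.0 = 4.519.
In absolute terms T_C = 295.45 K and T_H = 309.15 K, so ΔT = 13.70 K.
COP_Carnot = T_C/ΔT = 295.45/13.70 = 21.57.
η_II = COP_actual/COP_Carnot = 4.519/21.57 = 0.2095.

0.21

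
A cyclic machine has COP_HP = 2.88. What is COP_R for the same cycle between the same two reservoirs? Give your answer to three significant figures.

Since Q_H = Q_C + W for any cycle, COP_R = Q_C/W = Q_H/W − 1.
COP_R = 2.88 − 1 = 1.88.

1.88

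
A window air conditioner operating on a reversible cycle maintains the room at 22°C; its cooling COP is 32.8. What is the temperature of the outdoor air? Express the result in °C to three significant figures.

COP_R = T_C/(T_H − T_C) gives T_H − T_C = T_C/COP.
With T_C = 295.15 K, T_H = 295.15 × (1 + 1/32.8) = 304.15 K.
Converting, 304.15 K = 31.00°C.

31.0 °C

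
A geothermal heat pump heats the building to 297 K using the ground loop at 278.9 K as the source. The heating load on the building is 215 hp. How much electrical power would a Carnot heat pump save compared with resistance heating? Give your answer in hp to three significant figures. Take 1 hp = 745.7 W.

202 hp

The reservoir spacing is ΔT = 297 − 278.9 = 18.10 K.
COP_Carnot = T_H/ΔT = 297.00/18.10 = 16.41.
Resistance heating needs Ẇ_res = Q̇_H = 215.0 hp; the reversible heat pump needs only Ẇ_hp = Q̇_H/COP = 13.10 hp.
Saving = 215.0 − 13.10 = 201.9 hp.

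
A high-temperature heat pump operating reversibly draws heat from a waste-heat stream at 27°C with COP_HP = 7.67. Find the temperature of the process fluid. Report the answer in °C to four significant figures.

72.00 °C

COP_HP = T_H/(T_H − T_C) rearranges to T_H = COP·T_C/(COP − 1).
With T_C = 300.15 K, T_H = 7.67 × 300.15/6.670 = 345.15 K.
Converting, 345.15 K = 72.00°C.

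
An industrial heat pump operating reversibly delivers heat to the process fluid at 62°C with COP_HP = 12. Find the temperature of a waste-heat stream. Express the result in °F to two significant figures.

COP_HP = T_H/(T_H − T_C) gives T_H − T_C = T_H/COP.
With T_H = 335.15 K, T_C = 335.15 × (1 − 1/12) = 307.22 K.
Converting, 307.22 K = 93.33°F.

93 °F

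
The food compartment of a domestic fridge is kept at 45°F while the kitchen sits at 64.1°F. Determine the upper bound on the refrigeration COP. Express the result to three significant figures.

26.4

In absolute terms T_C = 280.37 K and T_H = 290.98 K, so ΔT = 10.61 K.
For a reversible cycle, COP_Carnot = T_C/ΔT = 280.37/10.61 = 26.42.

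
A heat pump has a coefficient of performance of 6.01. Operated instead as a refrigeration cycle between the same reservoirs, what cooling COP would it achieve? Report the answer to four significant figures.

Since Q_H = Q_C + W for any cycle, COP_R = Q_C/W = Q_H/W − 1.
COP_R = 6.01 − 1 = 5.01.

5.010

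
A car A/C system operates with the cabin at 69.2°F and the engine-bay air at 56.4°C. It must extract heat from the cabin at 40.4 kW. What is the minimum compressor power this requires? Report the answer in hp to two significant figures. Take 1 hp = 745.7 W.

6.6 hp

In absolute terms T_C = 293.82 K and T_H = 329.55 K, so ΔT = 35.73 K.
COP_Carnot = T_C/ΔT = 293.82/35.73 = 8.222.
Ẇ_min = Q̇/COP_Carnot = 40.40/8.222 = 4.913 kW = 6.589 hp.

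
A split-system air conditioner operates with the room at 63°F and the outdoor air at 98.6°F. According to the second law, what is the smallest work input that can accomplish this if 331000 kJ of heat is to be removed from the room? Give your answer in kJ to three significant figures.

In absolute terms T_C = 290.37 K and T_H = 310.15 K, so ΔT = 19.78 K.
The reversible limit is COP_R = T_C/ΔT = 14.68, so W_min = Q_C/COP = Q_C·ΔT/T_C.
W_min = 331000 × 19.78/290.37 = 22550 kJ.

22500 kJ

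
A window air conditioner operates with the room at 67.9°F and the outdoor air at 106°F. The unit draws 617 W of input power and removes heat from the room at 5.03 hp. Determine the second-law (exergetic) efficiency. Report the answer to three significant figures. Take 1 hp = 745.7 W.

0.439

Converting, Q̇_C = 5.030 hp = 3751 W, so COP_actual = Q̇_C/Ẇ = 3751/617.0 = 6.079.
In absolute terms T_C = 293.09 K and T_H = 314.26 K, so ΔT = 21.17 K.
COP_Carnot = T_C/ΔT = 293.09/21.17 = 13.85.
η_II = COP_actual/COP_Carnot = 6.079/13.85 = 0.4390.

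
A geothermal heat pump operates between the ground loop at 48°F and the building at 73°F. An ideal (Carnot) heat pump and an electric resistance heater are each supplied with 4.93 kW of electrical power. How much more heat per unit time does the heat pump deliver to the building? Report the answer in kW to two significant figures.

In absolute terms T_C = 282.04 K and T_H = 295.93 K, so ΔT = 13.89 K.
COP_Carnot = T_H/ΔT = 295.93/13.89 = 21.31.
The heat pump delivers Q̇_H = COP × Ẇ = 105.0 kW; the resistance heater delivers Ẇ = 4.930 kW.
Extra = (COP − 1)·Ẇ = 100.1 kW.

100 kW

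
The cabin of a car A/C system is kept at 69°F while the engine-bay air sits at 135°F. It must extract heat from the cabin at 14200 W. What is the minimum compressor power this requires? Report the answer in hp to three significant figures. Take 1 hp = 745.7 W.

In absolute terms T_C = 293.71 K and T_H = 330.37 K, so ΔT = 36.67 K.
COP_Carnot = T_C/ΔT = 293.71/36.67 = 8.010.
Ẇ_min = Q̇/COP_Carnot = 14200/8.010 = 1773 W = 2.377 hp.

2.38 hp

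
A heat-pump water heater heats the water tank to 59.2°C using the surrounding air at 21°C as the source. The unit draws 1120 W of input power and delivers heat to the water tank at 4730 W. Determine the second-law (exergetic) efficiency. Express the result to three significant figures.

0.485

COP_actual = Q̇_H/Ẇ = 4730/1120 = 4.223.
In absolute terms T_C = 294.15 K and T_H = 332.35 K, so ΔT = 38.20 K.
COP_Carnot = T_H/ΔT = 332.35/38.20 = 8.700.
η_II = COP_actual/COP_Carnot = 4.223/8.700 = 0.4854.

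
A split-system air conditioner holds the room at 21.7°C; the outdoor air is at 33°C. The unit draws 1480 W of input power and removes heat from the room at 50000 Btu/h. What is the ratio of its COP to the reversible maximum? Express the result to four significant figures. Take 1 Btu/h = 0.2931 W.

Converting, Q̇_C = 50000 Btu/h = 14660 W, so COP_actual = Q̇_C/Ẇ = 14660/1480 = 9.902.
In absolute terms T_C = 294.85 K and T_H = 306.15 K, so ΔT = 11.30 K.
COP_Carnot = T_C/ΔT = 294.85/11.30 = 26.09.
η_II = COP_actual/COP_Carnot = 9.902/26.09 = 0.3795.

0.3795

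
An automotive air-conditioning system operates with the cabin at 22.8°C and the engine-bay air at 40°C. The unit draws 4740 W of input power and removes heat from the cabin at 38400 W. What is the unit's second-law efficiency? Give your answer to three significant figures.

0.471

COP_actual = Q̇_C/Ẇ = 38400/4740 = 8.101.
In absolute terms T_C = 295.95 K and T_H = 313.15 K, so ΔT = 17.20 K.
COP_Carnot = T_C/ΔT = 295.95/17.20 = 17.21.
η_II = COP_actual/COP_Carnot = 8.101/17.21 = 0.4708.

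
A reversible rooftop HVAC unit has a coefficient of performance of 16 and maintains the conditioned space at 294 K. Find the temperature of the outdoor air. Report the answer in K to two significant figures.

COP_R = T_C/(T_H − T_C) gives T_H − T_C = T_C/COP.
With T_C = 294.00 K, T_H = 294.00 × (1 + 1/16) = 312.38 K.

310 K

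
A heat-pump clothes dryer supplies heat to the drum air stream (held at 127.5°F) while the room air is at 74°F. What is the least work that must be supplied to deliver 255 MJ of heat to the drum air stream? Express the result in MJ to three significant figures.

In absolute terms T_C = 296.48 K and T_H = 326.21 K, so ΔT = 29.72 K.
The reversible limit is COP_HP = T_H/ΔT = 10.98, so W_min = Q_H/COP = Q_H·ΔT/T_H.
W_min = 255.0 × 29.72/326.21 = 23.23 MJ.

23.2 MJ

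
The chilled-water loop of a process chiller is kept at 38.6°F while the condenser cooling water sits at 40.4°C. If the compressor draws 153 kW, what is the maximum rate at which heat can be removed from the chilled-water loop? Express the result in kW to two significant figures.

In absolute terms T_C = 276.82 K and T_H = 313.55 K, so ΔT = 36.73 K.
COP_Carnot = T_C/ΔT = 276.82/36.73 = 7.536.
Q̇_max = COP_Carnot × Ẇ = 7.536 × 153.0 kW = 1153 kW.

1200 kW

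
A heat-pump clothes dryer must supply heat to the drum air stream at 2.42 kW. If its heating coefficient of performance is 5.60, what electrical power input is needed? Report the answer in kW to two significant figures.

0.43 kW

Ẇ = Q̇_H/COP_HP = 2.420/5.60 = 0.4321 kW.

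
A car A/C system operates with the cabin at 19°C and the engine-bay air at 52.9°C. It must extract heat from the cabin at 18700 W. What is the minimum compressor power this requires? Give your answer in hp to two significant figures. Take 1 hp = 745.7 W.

In absolute terms T_C = 292.15 K and T_H = 326.05 K, so ΔT = 33.90 K.
COP_Carnot = T_C/ΔT = 292.15/33.90 = 8.618.
Ẇ_min = Q̇/COP_Carnot = 18700/8.618 = 2170 W = 2.910 hp.

2.9 hp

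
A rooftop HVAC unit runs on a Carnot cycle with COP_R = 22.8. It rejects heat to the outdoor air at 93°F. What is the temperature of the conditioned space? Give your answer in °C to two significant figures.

21 °C

For a Carnot refrigerator COP_R = T_C/(T_H − T_C), so T_C = COP·T_H/(1 + COP).
With T_H = 307.04 K, T_C = 22.8 × 307.04/23.80 = 294.14 K.
Converting, 294.14 K = 20.99°C.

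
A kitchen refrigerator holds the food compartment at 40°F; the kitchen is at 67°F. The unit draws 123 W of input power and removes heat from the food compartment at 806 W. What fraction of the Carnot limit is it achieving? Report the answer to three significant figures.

0.354

COP_actual = Q̇_C/Ẇ = 806.0/123.0 = 6.553.
In absolute terms T_C = 277.59 K and T_H = 292.59 K, so ΔT = 15.00 K.
COP_Carnot = T_C/ΔT = 277.59/15.00 = 18.51.
η_II = COP_actual/COP_Carnot = 6.553/18.51 = 0.3541.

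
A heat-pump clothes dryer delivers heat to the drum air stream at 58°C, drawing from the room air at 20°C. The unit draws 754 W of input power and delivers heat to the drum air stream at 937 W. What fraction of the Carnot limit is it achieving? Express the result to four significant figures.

0.1426

COP_actual = Q̇_H/Ẇ = 937.0/754.0 = 1.243.
In absolute terms T_C = 293.15 K and T_H = 331.15 K, so ΔT = 38.00 K.
COP_Carnot = T_H/ΔT = 331.15/38.00 = 8.714.
η_II = COP_actual/COP_Carnot = 1.243/8.714 = 0.1426.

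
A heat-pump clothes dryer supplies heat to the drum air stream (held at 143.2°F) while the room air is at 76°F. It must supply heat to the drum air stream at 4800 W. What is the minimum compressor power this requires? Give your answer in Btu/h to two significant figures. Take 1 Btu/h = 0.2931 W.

1800 Btu/h

In absolute terms T_C = 297.59 K and T_H = 334.93 K, so ΔT = 37.33 K.
COP_Carnot = T_H/ΔT = 334.93/37.33 = 8.971.
Ẇ_min = Q̇/COP_Carnot = 4800/8.971 = 535.0 W = 1825 Btu/h.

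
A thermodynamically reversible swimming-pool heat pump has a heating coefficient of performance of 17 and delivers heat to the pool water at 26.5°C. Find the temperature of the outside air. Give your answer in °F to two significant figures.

48 °F

COP_HP = T_H/(T_H − T_C) gives T_H − T_C = T_H/COP.
With T_H = 299.65 K, T_C = 299.65 × (1 − 1/17) = 282.02 K.
Converting, 282.02 K = 47.97°F.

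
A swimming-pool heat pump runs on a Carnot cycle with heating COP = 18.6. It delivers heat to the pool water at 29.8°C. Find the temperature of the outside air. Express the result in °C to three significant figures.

COP_HP = T_H/(T_H − T_C) gives T_H − T_C = T_H/COP.
With T_H = 302.95 K, T_C = 302.95 × (1 − 1/18.6) = 286.66 K.
Converting, 286.66 K = 13.51°C.

13.5 °C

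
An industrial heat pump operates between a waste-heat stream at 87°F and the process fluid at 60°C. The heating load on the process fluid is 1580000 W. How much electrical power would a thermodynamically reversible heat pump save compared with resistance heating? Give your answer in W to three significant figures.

1440000 W

In absolute terms T_C = 303.71 K and T_H = 333.15 K, so ΔT = 29.44 K.
COP_Carnot = T_H/ΔT = 333.15/29.44 = 11.31.
Resistance heating needs Ẇ_res = Q̇_H = 1580000 W; the reversible heat pump needs only Ẇ_hp = Q̇_H/COP = 139600 W.
Saving = 1580000 − 139600 = 1440000 W.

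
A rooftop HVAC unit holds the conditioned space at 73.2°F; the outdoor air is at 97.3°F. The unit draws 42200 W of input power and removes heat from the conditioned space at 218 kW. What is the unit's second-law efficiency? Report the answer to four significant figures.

0.2336

Converting, Q̇_C = 218.0 kW = 218000 W, so COP_actual = Q̇_C/Ẇ = 218000/42200 = 5.166.
In absolute terms T_C = 296.04 K and T_H = 309.43 K, so ΔT = 13.39 K.
COP_Carnot = T_C/ΔT = 296.04/13.39 = 22.11.
η_II = COP_actual/COP_Carnot = 5.166/22.11 = 0.2336.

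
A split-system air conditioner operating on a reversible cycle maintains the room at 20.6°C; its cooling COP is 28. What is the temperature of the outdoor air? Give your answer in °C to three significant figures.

COP_R = T_C/(T_H − T_C) gives T_H − T_C = T_C/COP.
With T_C = 293.75 K, T_H = 293.75 × (1 + 1/28) = 304.24 K.
Converting, 304.24 K = 31.09°C.

31.1 °C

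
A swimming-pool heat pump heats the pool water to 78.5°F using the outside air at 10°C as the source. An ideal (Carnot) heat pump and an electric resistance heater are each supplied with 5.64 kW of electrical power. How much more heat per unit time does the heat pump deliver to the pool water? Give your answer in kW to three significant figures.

In absolute terms T_C = 283.15 K and T_H = 298.98 K, so ΔT = 15.83 K.
COP_Carnot = T_H/ΔT = 298.98/15.83 = 18.88.
The heat pump delivers Q̇_H = COP × Ẇ = 106.5 kW; the resistance heater delivers Ẇ = 5.640 kW.
Extra = (COP − 1)·Ẇ = 100.9 kW.

101 kW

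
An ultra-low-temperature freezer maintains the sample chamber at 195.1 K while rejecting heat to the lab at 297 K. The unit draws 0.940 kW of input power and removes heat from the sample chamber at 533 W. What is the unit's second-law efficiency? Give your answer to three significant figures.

Converting, Q̇_C = 533.0 W = 0.5330 kW, so COP_actual = Q̇_C/Ẇ = 0.5330/0.9400 = 0.5670.
The reservoir spacing is ΔT = 297 − 195.1 = 101.9 K.
COP_Carnot = T_C/ΔT = 195.10/101.9 = 1.915.
η_II = COP_actual/COP_Carnot = 0.5670/1.915 = 0.2962.

0.296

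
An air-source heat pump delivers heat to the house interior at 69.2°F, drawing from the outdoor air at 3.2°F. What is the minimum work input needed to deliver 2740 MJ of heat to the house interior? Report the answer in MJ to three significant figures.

In absolute terms T_C = 257.15 K and T_H = 293.82 K, so ΔT = 36.67 K.
The reversible limit is COP_HP = T_H/ΔT = 8.013, so W_min = Q_H/COP = Q_H·ΔT/T_H.
W_min = 2740 × 36.67/293.82 = 341.9 MJ.

342 MJ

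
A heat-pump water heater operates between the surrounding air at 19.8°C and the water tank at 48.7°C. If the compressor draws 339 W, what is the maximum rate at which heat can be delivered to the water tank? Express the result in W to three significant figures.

3780 W

In absolute terms T_C = 292.95 K and T_H = 321.85 K, so ΔT = 28.90 K.
COP_Carnot = T_H/ΔT = 321.85/28.90 = 11.14.
Q̇_max = COP_Carnot × Ẇ = 11.14 × 339.0 W = 3775 W.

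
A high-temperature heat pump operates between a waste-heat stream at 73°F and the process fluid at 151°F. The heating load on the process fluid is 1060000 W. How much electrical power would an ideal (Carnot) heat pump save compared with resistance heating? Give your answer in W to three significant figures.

In absolute terms T_C = 295.93 K and T_H = 339.26 K, so ΔT = 43.33 K.
COP_Carnot = T_H/ΔT = 339.26/43.33 = 7.829.
Resistance heating needs Ẇ_res = Q̇_H = 1060000 W; the reversible heat pump needs only Ẇ_hp = Q̇_H/COP = 135400 W.
Saving = 1060000 − 135400 = 924600 W.

925000 W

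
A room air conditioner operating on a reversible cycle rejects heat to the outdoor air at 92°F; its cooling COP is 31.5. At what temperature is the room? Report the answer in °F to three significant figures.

75.0 °F

For a Carnot refrigerator COP_R = T_C/(T_H − T_C), so T_C = COP·T_H/(1 + COP).
With T_H = 306.48 K, T_C = 31.5 × 306.48/32.50 = 297.05 K.
Converting, 297.05 K = 75.03°F.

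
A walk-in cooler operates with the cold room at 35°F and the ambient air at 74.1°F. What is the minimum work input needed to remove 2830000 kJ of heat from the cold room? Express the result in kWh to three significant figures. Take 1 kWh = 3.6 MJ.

In absolute terms T_C = 274.82 K and T_H = 296.54 K, so ΔT = 21.72 K.
The reversible limit is COP_R = T_C/ΔT = 12.65, so W_min = Q_C/COP = Q_C·ΔT/T_C.
W_min = 2830000 × 21.72/274.82 = 223700 kJ = 62.14 kWh.

62.1 kWh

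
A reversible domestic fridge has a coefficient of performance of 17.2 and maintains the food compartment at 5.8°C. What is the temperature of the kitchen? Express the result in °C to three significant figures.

COP_R = T_C/(T_H − T_C) gives T_H − T_C = T_C/COP.
With T_C = 278.95 K, T_H = 278.95 × (1 + 1/17.2) = 295.17 K.
Converting, 295.17 K = 22.02°C.

22.0 °C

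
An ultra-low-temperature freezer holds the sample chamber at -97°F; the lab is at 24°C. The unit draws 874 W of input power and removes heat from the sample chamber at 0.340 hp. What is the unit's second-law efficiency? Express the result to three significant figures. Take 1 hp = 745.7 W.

0.138

Converting, Q̇_C = 0.3400 hp = 253.5 W, so COP_actual = Q̇_C/Ẇ = 253.5/874.0 = 0.2901.
In absolute terms T_C = 201.48 K and T_H = 297.15 K, so ΔT = 95.67 K.
COP_Carnot = T_C/ΔT = 201.48/95.67 = 2.106.
η_II = COP_actual/COP_Carnot = 0.2901/2.106 = 0.1377.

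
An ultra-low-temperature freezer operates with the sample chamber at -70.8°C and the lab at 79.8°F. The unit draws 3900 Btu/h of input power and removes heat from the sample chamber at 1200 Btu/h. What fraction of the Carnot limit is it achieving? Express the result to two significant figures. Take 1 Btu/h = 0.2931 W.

COP_actual = Q̇_C/Ẇ = 1200/3900 = 0.3077.
In absolute terms T_C = 202.35 K and T_H = 299.71 K, so ΔT = 97.36 K.
COP_Carnot = T_C/ΔT = 202.35/97.36 = 2.078.
η_II = COP_actual/COP_Carnot = 0.3077/2.078 = 0.1480.

0.15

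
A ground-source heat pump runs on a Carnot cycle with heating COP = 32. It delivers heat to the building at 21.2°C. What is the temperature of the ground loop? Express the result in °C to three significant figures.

12.0 °C

COP_HP = T_H/(T_H − T_C) gives T_H − T_C = T_H/COP.
With T_H = 294.35 K, T_C = 294.35 × (1 − 1/32) = 285.15 K.
Converting, 285.15 K = 12.00°C.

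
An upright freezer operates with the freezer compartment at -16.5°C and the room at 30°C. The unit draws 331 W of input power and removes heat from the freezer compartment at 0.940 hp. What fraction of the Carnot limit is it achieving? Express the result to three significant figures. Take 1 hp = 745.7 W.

0.384

Converting, Q̇_C = 0.9400 hp = 701.0 W, so COP_actual = Q̇_C/Ẇ = 701.0/331.0 = 2.118.
In absolute terms T_C = 256.65 K and T_H = 303.15 K, so ΔT = 46.50 K.
COP_Carnot = T_C/ΔT = 256.65/46.50 = 5.519.
η_II = COP_actual/COP_Carnot = 2.118/5.519 = 0.3837.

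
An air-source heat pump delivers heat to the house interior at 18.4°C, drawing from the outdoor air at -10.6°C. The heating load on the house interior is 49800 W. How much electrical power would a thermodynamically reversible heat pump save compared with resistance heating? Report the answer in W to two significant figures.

45000 W

In absolute terms T_C = 262.55 K and T_H = 291.55 K, so ΔT = 29.00 K.
COP_Carnot = T_H/ΔT = 291.55/29.00 = 10.05.
Resistance heating needs Ẇ_res = Q̇_H = 49800 W; the reversible heat pump needs only Ẇ_hp = Q̇_H/COP = 4954 W.
Saving = 49800 − 4954 = 44850 W.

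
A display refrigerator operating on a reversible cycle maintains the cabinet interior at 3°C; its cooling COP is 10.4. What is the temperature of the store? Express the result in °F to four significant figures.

COP_R = T_C/(T_H − T_C) gives T_H − T_C = T_C/COP.
With T_C = 276.15 K, T_H = 276.15 × (1 + 1/10.4) = 302.70 K.
Converting, 302.70 K = 85.20°F.

85.20 °F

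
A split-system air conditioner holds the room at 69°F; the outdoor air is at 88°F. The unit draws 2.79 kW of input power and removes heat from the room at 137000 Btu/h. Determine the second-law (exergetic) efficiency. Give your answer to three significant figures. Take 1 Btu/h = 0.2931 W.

0.517

Converting, Q̇_C = 137000 Btu/h = 40.15 kW, so COP_actual = Q̇_C/Ẇ = 40.15/2.790 = 14.39.
In absolute terms T_C = 293.71 K and T_H = 304.26 K, so ΔT = 10.56 K.
COP_Carnot = T_C/ΔT = 293.71/10.56 = 27.82.
η_II = COP_actual/COP_Carnot = 14.39/27.82 = 0.5173.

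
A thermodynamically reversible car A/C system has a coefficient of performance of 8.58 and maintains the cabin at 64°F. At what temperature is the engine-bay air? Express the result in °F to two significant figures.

130 °F

COP_R = T_C/(T_H − T_C) gives T_H − T_C = T_C/COP.
With T_C = 290.93 K, T_H = 290.93 × (1 + 1/8.58) = 324.84 K.
Converting, 324.84 K = 125.03°F.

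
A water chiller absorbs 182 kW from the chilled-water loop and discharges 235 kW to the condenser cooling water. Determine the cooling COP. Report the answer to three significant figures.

3.43

The first law gives Q̇_H = Q̇_C + Ẇ, so the three rates are Q̇_C = 182.0, Q̇_H = 235.0, Ẇ = 53.00 kW.
COP_R = Q̇_C/Ẇ = 182.0/53.00 = 3.434.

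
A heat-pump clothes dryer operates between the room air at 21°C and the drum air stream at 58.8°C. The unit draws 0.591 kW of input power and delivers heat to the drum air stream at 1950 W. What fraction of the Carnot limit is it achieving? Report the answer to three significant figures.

Converting, Q̇_H = 1950 W = 1.950 kW, so COP_actual = Q̇_H/Ẇ = 1.950/0.5910 = 3.299.
In absolute terms T_C = 294.15 K and T_H = 331.95 K, so ΔT = 37.80 K.
COP_Carnot = T_H/ΔT = 331.95/37.80 = 8.782.
η_II = COP_actual/COP_Carnot = 3.299/8.782 = 0.3757.

0.376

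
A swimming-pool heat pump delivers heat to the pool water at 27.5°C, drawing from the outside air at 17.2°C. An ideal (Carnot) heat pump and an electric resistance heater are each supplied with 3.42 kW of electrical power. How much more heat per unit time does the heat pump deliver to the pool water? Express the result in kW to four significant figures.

In absolute terms T_C = 290.35 K and T_H = 300.65 K, so ΔT = 10.30 K.
COP_Carnot = T_H/ΔT = 300.65/10.30 = 29.19.
The heat pump delivers Q̇_H = COP × Ẇ = 99.83 kW; the resistance heater delivers Ẇ = 3.420 kW.
Extra = (COP − 1)·Ẇ = 96.41 kW.

96.41 kW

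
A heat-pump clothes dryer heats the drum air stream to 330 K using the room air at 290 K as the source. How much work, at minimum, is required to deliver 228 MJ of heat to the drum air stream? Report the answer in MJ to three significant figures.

27.6 MJ

The reservoir spacing is ΔT = 330 − 290 = 40.00 K.
The reversible limit is COP_HP = T_H/ΔT = 8.250, so W_min = Q_H/COP = Q_H·ΔT/T_H.
W_min = 228.0 × 40.00/330.00 = 27.64 MJ.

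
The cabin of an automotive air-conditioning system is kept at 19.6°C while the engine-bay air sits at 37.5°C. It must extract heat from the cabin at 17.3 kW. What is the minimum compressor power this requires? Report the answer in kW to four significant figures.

In absolute terms T_C = 292.75 K and T_H = 310.65 K, so ΔT = 17.90 K.
COP_Carnot = T_C/ΔT = 292.75/17.90 = 16.35.
Ẇ_min = Q̇/COP_Carnot = 17.30/16.35 = 1.058 kW.

1.058 kW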